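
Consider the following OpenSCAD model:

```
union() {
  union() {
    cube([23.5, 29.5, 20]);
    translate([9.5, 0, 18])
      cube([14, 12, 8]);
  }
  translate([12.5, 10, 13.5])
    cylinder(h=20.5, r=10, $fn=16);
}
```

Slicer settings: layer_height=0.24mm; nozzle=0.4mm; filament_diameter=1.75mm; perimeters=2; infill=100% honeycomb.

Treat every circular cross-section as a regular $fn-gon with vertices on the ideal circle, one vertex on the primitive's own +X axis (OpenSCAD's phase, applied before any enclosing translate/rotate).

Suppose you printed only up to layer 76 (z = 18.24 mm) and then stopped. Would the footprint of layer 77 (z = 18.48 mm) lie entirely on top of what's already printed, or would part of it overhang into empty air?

Compare the two slices. At z = 18.24: the cube (footprint 23.5×29.5) is included at this height (area 693.25 mm²); the cube at (9.5, 0) (footprint 14×12) is included at this height (area 168.00 mm²); Taking the union: the 14×12 cube at (9.5, 0) lies entirely inside the 23.5×29.5 cube, so the union is just the 23.5×29.5 cube — area = 693.25 mm²; the cylinder at (12.5, 10): section is a regular 16-gon, circumradius r=10 (area = (16/2)·10.000²·sin(360°/16) = 306.15 mm²); Merging all regions: the r=10 cylinder at (12.5, 10) lies entirely inside that combined region, so the union is just that combined region — area = 693.25 mm². At z = 18.48: the cube is present — its section is the full 23.5×29.5 rectangle (area 693.25 mm²); the cube at (9.5, 0) is present — its section is the full 14×12 rectangle (area 168.00 mm²); Combining (union): the 14×12 cube at (9.5, 0) lies entirely inside the 23.5×29.5 cube, so the union is just the 23.5×29.5 cube — area = 693.25 mm²; the r=10 cylinder at (12.5, 10) gives a regular 16-gon of circumradius 10 (constant along its height) (area = (16/2)·10.000²·sin(360°/16) = 306.15 mm²); Taking the union: the r=10 cylinder at (12.5, 10) lies entirely inside the result so far, so the union is just the result so far — area = 693.25 mm². Checking containment: the cross-section at z = 18.48 is a subset of the cross-section at z = 18.24.

entirely on top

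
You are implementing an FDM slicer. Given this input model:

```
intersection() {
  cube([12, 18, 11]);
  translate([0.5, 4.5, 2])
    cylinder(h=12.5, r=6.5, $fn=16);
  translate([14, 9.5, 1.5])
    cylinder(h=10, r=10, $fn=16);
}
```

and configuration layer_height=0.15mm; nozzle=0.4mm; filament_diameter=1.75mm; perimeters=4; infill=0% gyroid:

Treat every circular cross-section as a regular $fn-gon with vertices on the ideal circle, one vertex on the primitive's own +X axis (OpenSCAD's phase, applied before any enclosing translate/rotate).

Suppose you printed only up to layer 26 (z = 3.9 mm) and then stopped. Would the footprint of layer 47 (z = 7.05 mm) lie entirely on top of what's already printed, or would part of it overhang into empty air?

Compare the two slices. At z = 3.9: the 12×18 cube contributes its full rectangle (area 216.00 mm²); the r=6.5 cylinder at (0.5, 4.5) contributes a regular 16-gon of circumradius 6.5 (area = (16/2)·6.500²·sin(360°/16) = 129.35 mm²); the r=10 cylinder at (14, 9.5) contributes a regular 16-gon of circumradius 10 (area = (16/2)·10.000²·sin(360°/16) = 306.15 mm²); Taking the intersection: the r=6.5 cylinder at (0.5, 4.5) partially overlaps the 12×18 cube; clipping to the common part keeps 64.10 mm²; the r=10 cylinder at (14, 9.5) partially overlaps the running intersection; clipping to the common part keeps 9.45 mm² — area = 9.45 mm². At z = 7.05: the cube is present — its section is the full 12×18 rectangle (area 216.00 mm²); the cylinder at (0.5, 4.5): section is a regular 16-gon, circumradius r=6.5 (area = (16/2)·6.500²·sin(360°/16) = 129.35 mm²); the r=10 cylinder at (14, 9.5) contributes a regular 16-gon of circumradius 10 (area = (16/2)·10.000²·sin(360°/16) = 306.15 mm²); After intersecting: the r=6.5 cylinder at (0.5, 4.5) partially overlaps the 12×18 cube; clipping to the common part keeps 64.10 mm²; the r=10 cylinder at (14, 9.5) partially overlaps the running intersection; clipping to the common part keeps 9.45 mm² — area = 9.45 mm². Checking containment: the cross-section at z = 7.05 is a subset of the cross-section at z = 3.9.

entirely on top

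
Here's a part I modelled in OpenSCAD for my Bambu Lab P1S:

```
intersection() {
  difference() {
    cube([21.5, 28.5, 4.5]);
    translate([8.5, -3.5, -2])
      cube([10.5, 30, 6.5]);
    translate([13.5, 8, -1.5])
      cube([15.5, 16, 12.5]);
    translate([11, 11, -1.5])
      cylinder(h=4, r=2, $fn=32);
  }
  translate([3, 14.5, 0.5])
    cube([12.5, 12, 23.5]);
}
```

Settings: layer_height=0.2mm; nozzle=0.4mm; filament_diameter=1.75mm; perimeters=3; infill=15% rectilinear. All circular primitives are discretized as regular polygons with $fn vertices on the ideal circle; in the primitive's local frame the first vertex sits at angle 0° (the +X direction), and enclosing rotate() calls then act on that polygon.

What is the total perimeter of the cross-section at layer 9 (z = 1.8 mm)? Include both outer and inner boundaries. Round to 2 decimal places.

At z = 1.8 mm: the 21.5×28.5 cube contributes its full rectangle (perimeter 100.00 mm); the cube at (8.5, -3.5) is present — its section is the full 10.5×30 rectangle (perimeter 81.00 mm); the 15.5×16 cube at (13.5, 8) contributes its full rectangle (perimeter 63.00 mm); the r=2 cylinder at (11, 11) contributes a regular 32-gon of circumradius 2 (perimeter = 2·32·2.000·sin(180°/32) = 12.55 mm); After the difference (first − rest): starting from the 21.5×28.5 cube, the 10.5×30 cube at (8.5, -3.5) partially overlaps it — only the 278.25 mm² overlap (of its 315.00 mm²) is removed, clipping the outline; the 15.5×16 cube at (13.5, 8) partially overlaps it — only the 40.00 mm² overlap (of its 248.00 mm²) is removed, clipping the outline; the r=2 cylinder at (11, 11) misses the remaining region (no effect) — boundary = 126.00 mm; the cube at (3, 14.5) is present — its section is the full 12.5×12 rectangle (perimeter 49.00 mm); Keeping only the common overlap: the 12.5×12 cube at (3, 14.5) partially overlaps the result so far; clipping to the common part keeps 66.00 mm² — boundary = 35.00 mm. Overall, the cross-section is a single solid region. Total boundary length (outer) = 35.00 mm.

35.00 mm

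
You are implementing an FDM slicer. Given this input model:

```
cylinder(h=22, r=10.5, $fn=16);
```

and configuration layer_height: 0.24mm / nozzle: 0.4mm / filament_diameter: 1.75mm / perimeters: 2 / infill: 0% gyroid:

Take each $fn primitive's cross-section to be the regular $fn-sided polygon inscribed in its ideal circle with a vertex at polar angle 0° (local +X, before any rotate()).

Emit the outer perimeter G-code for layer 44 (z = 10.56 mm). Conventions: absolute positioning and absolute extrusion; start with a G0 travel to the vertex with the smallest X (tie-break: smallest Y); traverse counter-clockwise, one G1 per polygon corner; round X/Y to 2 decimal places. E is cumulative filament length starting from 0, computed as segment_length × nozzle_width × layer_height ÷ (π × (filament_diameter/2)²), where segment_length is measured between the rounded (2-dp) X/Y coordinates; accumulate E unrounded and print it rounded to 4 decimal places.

At z = 10.56 mm: the r=10.5 cylinder gives a regular 16-gon of circumradius 10.5 (constant along its height). The outline is a single polygon with 16 vertices. Extrusion per mm of travel: 0.4 × 0.24 / (π × 0.875²) = 0.039912. Accumulating E over each segment gives final E = 2.6159.

G0 X-10.50 Y0.00 Z10.56
G1 X-9.70 Y-4.02 E0.1636
G1 X-7.42 Y-7.42 E0.3270
G1 X-4.02 Y-9.70 E0.4904
G1 X0.00 Y-10.50 E0.6540
G1 X4.02 Y-9.70 E0.8176
G1 X7.42 Y-7.42 E0.9809
G1 X9.70 Y-4.02 E1.1443
G1 X10.50 Y0.00 E1.3079
G1 X9.70 Y4.02 E1.4715
G1 X7.42 Y7.42 E1.6349
G1 X4.02 Y9.70 E1.7983
G1 X0.00 Y10.50 E1.9619
G1 X-4.02 Y9.70 E2.1255
G1 X-7.42 Y7.42 E2.2889
G1 X-9.70 Y4.02 E2.4523
G1 X-10.50 Y0.00 E2.6159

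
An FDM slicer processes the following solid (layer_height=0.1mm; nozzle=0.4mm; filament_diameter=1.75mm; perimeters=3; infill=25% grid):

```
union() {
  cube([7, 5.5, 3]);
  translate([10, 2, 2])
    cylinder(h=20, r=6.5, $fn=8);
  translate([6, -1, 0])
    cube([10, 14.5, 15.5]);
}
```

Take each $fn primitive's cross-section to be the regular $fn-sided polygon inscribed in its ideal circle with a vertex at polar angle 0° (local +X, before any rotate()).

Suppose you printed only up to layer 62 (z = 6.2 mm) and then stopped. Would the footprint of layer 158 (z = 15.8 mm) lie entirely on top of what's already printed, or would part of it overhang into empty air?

entirely on top

Compare the two slices. At z = 6.2: the cube is absent (z outside [0, 3]); the r=6.5 cylinder at (10, 2) gives a regular 8-gon of circumradius 6.5 (constant along its height) (area = (8/2)·6.500²·sin(360°/8) = 119.50 mm²); the 10×14.5 cube at (6, -1) contributes its full rectangle (area 145.00 mm²); Taking the union: the regions partially overlap — summed areas 264.50 mm² minus the doubly-counted overlap 81.59 mm² gives 182.91 mm² — area = 182.91 mm². At z = 15.8: the cube does not reach this height (z outside [0, 3]); the r=6.5 cylinder at (10, 2) contributes a regular 8-gon of circumradius 6.5 (area = (8/2)·6.500²·sin(360°/8) = 119.50 mm²); the cube at (6, -1) is not intersected at this z (z outside [0, 15.5]); Merging all regions: only the r=6.5 cylinder at (10, 2) is present, so the union is just that shape — area = 119.50 mm². Checking containment: the cross-section at z = 15.8 is a subset of the cross-section at z = 6.2.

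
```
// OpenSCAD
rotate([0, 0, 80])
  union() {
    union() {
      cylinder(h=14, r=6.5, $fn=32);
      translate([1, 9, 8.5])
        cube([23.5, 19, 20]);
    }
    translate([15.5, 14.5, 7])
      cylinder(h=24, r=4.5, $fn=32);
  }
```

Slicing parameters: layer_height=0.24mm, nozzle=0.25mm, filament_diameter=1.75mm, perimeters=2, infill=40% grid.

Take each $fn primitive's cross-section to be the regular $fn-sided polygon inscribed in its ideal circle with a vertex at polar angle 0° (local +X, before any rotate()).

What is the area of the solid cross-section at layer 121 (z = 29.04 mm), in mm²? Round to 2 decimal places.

At z = 29.04 mm: the cylinder does not reach this height (z outside [0, 14]); the cube at (1, 9) is absent (z outside [8.5, 28.5]); Merging all regions: nothing is present at this height; the r=4.5 cylinder at (15.5, 14.5) gives a regular 32-gon of circumradius 4.5 (constant along its height) (area = (32/2)·4.500²·sin(360°/32) = 63.21 mm²); Combining (union): only the r=4.5 cylinder at (15.5, 14.5) is present, so the union is just that shape — area = 63.21 mm²; (rotated 80° about Z; rotation is an isometry so areas/perimeters/island counts are preserved). Overall, the cross-section is a single solid region. Net area = 63.21 mm².

63.21 mm²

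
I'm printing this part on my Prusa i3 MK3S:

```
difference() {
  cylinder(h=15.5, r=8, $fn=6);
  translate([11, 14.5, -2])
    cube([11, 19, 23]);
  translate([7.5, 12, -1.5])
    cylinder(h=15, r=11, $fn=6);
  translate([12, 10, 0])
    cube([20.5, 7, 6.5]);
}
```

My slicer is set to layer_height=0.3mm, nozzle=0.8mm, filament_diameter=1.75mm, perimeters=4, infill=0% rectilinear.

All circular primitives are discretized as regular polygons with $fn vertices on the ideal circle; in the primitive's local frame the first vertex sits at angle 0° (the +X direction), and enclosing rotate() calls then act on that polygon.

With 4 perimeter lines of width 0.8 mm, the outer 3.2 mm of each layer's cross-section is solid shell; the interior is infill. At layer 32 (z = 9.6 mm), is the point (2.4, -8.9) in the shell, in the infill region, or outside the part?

At z = 9.6 mm: the r=8 cylinder gives a regular 6-gon of circumradius 8 (constant along its height); the 11×19 cube at (11, 14.5) contributes its full rectangle; the r=11 cylinder at (7.5, 12) gives a regular 6-gon of circumradius 11 (constant along its height); the cube at (12, 10) is absent (z outside [0, 6.5]); Taking the first minus the rest: starting from the r=8 cylinder, the 11×19 cube at (11, 14.5) misses the remaining region (no effect); the r=11 cylinder at (7.5, 12) partially overlaps it — only the 20.36 mm² overlap (of its 314.37 mm²) is removed, clipping the outline — 1 connected region. Overall, the cross-section is a single solid region. The nearest boundary edge runs (4.00, -6.93)→(-4.00, -6.93); distance from the point to it = 1.97 mm. The point is not inside any of the regions above, so it lies outside the cross-section (1.97 mm from the nearest boundary).

outside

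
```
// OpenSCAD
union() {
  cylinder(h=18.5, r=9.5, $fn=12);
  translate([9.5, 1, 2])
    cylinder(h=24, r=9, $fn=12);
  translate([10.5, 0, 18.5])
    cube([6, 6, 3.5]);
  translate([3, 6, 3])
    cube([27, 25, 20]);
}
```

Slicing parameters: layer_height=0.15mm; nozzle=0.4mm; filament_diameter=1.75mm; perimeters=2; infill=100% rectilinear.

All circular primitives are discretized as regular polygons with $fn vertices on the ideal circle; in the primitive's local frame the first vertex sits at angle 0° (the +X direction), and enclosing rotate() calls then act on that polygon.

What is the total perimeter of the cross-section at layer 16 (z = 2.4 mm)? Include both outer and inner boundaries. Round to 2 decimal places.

At z = 2.4 mm: the r=9.5 cylinder contributes a regular 12-gon of circumradius 9.5 (perimeter = 2·12·9.500·sin(180°/12) = 59.01 mm); the cylinder at (9.5, 1): section is a regular 12-gon, circumradius r=9 (perimeter = 2·12·9.000·sin(180°/12) = 55.90 mm); the cube at (10.5, 0) is not intersected at this z (z outside [18.5, 22]); the cube at (3, 6) is absent (z outside [3, 23]); Taking the union: the regions partially overlap (shared area 92.31 mm²), so the edge portions inside another operand are dropped and the merged outline is re-measured after clipping — boundary = 77.77 mm. Overall, the cross-section is a single solid region. Total boundary length (outer) = 77.77 mm.

77.77 mm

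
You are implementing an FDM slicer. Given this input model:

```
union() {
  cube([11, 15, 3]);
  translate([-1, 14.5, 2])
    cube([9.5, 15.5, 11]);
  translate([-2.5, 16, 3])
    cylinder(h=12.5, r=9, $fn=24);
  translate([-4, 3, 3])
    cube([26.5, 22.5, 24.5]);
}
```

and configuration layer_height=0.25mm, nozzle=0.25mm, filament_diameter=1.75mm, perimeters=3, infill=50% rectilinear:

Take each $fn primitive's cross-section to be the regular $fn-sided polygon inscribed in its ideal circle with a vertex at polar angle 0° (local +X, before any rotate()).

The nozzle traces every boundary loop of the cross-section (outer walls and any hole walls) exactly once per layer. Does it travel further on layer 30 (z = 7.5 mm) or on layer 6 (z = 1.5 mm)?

layer 30 (z = 7.5 mm)

Layer 30 (z = 7.5): the cube is absent (z outside [0, 3]); the cube at (-1, 14.5) (footprint 9.5×15.5) is included at this height (perimeter 50.00 mm); the r=9 cylinder at (-2.5, 16) gives a regular 24-gon of circumradius 9 (constant along its height) (perimeter = 2·24·9.000·sin(180°/24) = 56.39 mm); the cube at (-4, 3) is present — its section is the full 26.5×22.5 rectangle (perimeter 98.00 mm); Merging all regions: the regions partially overlap (shared area 256.99 mm²), so the edge portions inside another operand are dropped and the merged outline is re-measured after clipping — boundary = 114.56 mm. So its perimeter = 114.56 mm. Layer 6 (z = 1.5): the cube is present — its section is the full 11×15 rectangle (perimeter 52.00 mm); the cube at (-1, 14.5) is not intersected at this z (z outside [2, 13]); the cylinder at (-2.5, 16) does not reach this height (z outside [3, 15.5]); the cube at (-4, 3) is not intersected at this z (z outside [3, 27.5]); Merging all regions: only the 11×15 cube is present, so the union is just that shape — boundary = 52.00 mm. So its perimeter = 52.00 mm. Layer 30 is larger (114.56 vs 52.00 mm).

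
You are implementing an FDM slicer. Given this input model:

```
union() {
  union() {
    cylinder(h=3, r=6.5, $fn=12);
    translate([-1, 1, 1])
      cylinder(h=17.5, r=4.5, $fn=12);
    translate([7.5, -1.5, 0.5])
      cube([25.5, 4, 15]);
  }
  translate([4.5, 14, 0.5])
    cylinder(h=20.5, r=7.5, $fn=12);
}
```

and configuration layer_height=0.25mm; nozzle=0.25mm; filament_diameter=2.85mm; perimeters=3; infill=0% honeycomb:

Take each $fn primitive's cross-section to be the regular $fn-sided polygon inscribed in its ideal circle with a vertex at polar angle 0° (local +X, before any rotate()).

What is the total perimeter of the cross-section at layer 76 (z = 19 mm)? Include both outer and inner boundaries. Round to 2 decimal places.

46.59 mm

At z = 19 mm: the cylinder is absent (z outside [0, 3]); the cylinder at (-1, 1) is not intersected at this z (z outside [1, 18.5]); the cube at (7.5, -1.5) is not intersected at this z (z outside [0.5, 15.5]); Taking the union: nothing is present at this height; the r=7.5 cylinder at (4.5, 14) gives a regular 12-gon of circumradius 7.5 (constant along its height) (perimeter = 2·12·7.500·sin(180°/12) = 46.59 mm); Taking the union: only the r=7.5 cylinder at (4.5, 14) is present, so the union is just that shape — boundary = 46.59 mm. Overall, the cross-section is a single solid region. Total boundary length (outer) = 46.59 mm.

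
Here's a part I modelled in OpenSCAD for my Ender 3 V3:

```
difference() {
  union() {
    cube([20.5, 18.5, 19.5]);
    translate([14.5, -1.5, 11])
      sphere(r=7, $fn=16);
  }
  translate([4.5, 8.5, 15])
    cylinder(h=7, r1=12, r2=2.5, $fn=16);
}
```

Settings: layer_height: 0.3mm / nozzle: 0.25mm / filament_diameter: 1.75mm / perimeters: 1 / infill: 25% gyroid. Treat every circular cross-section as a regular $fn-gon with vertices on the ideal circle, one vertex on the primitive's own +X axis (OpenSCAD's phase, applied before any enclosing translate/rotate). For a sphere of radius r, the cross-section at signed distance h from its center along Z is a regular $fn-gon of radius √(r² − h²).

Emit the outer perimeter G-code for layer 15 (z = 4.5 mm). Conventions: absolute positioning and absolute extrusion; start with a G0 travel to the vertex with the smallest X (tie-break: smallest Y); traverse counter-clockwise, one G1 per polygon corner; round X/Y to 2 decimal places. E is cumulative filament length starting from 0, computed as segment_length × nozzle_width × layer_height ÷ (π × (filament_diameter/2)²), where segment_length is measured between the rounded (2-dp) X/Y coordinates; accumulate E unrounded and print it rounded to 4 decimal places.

G0 X0.00 Y0.00 Z4.50
G1 X12.44 Y0.00 E0.3879
G1 X12.10 Y-0.51 E0.4070
G1 X11.90 Y-1.50 E0.4385
G1 X12.10 Y-2.49 E0.4700
G1 X12.66 Y-3.34 E0.5017
G1 X13.51 Y-3.90 E0.5335
G1 X14.50 Y-4.10 E0.5650
G1 X15.49 Y-3.90 E0.5965
G1 X16.34 Y-3.34 E0.6282
G1 X16.90 Y-2.49 E0.6599
G1 X17.10 Y-1.50 E0.6914
G1 X16.90 Y-0.51 E0.7229
G1 X16.56 Y0.00 E0.7420
G1 X20.50 Y0.00 E0.8649
G1 X20.50 Y18.50 E1.4417
G1 X0.00 Y18.50 E2.0810
G1 X0.00 Y0.00 E2.6578

At z = 4.5 mm: the 20.5×18.5 cube contributes its full rectangle; the sphere at (14.5, -1.5): section is a regular 16-gon, circumradius = √(r²−h²) = √(7²−6.5²) = 2.598; Combining (union): the regions partially overlap (shared area 3.11 mm²), so overlapping operands fuse into one piece — 1 connected region; the cone at (4.5, 8.5) is not intersected at this z (z outside [15, 22]); After the difference (first − rest): none of the subtracted shapes is present at this height, so the result so far is unchanged — 1 connected region. The outline is a single polygon with 17 vertices. Extrusion per mm of travel: 0.25 × 0.3 / (π × 0.875²) = 0.031181. Accumulating E over each segment gives final E = 2.6578.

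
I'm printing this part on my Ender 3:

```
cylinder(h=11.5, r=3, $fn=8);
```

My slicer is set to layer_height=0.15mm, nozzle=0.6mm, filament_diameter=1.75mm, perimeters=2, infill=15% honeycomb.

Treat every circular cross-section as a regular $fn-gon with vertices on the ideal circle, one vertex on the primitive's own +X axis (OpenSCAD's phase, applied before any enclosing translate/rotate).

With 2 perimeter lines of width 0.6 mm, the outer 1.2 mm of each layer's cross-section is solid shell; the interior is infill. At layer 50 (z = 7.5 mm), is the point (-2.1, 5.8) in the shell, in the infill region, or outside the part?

At z = 7.5 mm: the r=3 cylinder contributes a regular 8-gon of circumradius 3. Overall, the cross-section is a single solid region. The nearest boundary edge runs (0.00, 3.00)→(-2.12, 2.12); distance from the point to it = 3.39 mm. The point is not inside any of the regions above, so it lies outside the cross-section (3.39 mm from the nearest boundary).

outside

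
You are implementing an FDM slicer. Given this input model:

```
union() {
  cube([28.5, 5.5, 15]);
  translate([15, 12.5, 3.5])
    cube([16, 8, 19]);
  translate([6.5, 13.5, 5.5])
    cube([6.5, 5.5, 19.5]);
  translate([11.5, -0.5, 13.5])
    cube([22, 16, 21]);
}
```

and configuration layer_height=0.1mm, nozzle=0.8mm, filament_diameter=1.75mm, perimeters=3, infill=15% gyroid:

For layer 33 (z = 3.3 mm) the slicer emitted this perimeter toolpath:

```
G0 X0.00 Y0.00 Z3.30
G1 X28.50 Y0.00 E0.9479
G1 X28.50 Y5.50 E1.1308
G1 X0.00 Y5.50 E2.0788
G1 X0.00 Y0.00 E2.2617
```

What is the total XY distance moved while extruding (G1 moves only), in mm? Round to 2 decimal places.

Sum the Euclidean lengths of each G1 segment: total = 68.00 mm.

68.00 mm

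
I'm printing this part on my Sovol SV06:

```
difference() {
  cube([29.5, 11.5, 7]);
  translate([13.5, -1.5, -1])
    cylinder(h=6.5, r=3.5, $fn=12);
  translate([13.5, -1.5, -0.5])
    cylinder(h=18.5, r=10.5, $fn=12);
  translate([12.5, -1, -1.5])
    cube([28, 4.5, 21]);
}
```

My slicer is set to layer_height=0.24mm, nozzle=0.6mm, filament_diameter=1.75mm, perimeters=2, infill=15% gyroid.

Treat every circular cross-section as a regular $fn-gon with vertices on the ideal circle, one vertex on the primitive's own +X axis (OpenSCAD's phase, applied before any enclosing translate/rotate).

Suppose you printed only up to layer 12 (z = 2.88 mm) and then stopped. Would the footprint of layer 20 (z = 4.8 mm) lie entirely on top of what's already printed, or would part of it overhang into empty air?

entirely on top

Compare the two slices. At z = 2.88: the cube is present — its section is the full 29.5×11.5 rectangle (area 339.25 mm²); the r=3.5 cylinder at (13.5, -1.5) gives a regular 12-gon of circumradius 3.5 (constant along its height) (area = (12/2)·3.500²·sin(360°/12) = 36.75 mm²); the r=10.5 cylinder at (13.5, -1.5) contributes a regular 12-gon of circumradius 10.5 (area = (12/2)·10.500²·sin(360°/12) = 330.75 mm²); the cube at (12.5, -1) is present — its section is the full 28×4.5 rectangle (area 126.00 mm²); Taking the first minus the rest: starting from the 29.5×11.5 cube (339.25 mm²), the r=3.5 cylinder at (13.5, -1.5) partially overlaps it — only the 8.48 mm² overlap (of its 36.75 mm²) is removed, clipping the outline; the r=10.5 cylinder at (13.5, -1.5) partially overlaps it — only the 126.00 mm² overlap (of its 330.75 mm²) is removed, clipping the outline; the 28×4.5 cube at (12.5, -1) partially overlaps it — only the 22.30 mm² overlap (of its 126.00 mm²) is removed, clipping the outline — area = 182.47 mm². At z = 4.8: the cube (footprint 29.5×11.5) is included at this height (area 339.25 mm²); the r=3.5 cylinder at (13.5, -1.5) contributes a regular 12-gon of circumradius 3.5 (area = (12/2)·3.500²·sin(360°/12) = 36.75 mm²); the r=10.5 cylinder at (13.5, -1.5) contributes a regular 12-gon of circumradius 10.5 (area = (12/2)·10.500²·sin(360°/12) = 330.75 mm²); the 28×4.5 cube at (12.5, -1) contributes its full rectangle (area 126.00 mm²); Subtracting the remaining from the first: starting from the 29.5×11.5 cube (339.25 mm²), the r=3.5 cylinder at (13.5, -1.5) partially overlaps it — only the 8.48 mm² overlap (of its 36.75 mm²) is removed, clipping the outline; the r=10.5 cylinder at (13.5, -1.5) partially overlaps it — only the 126.00 mm² overlap (of its 330.75 mm²) is removed, clipping the outline; the 28×4.5 cube at (12.5, -1) partially overlaps it — only the 22.30 mm² overlap (of its 126.00 mm²) is removed, clipping the outline — area = 182.47 mm². Checking containment: the cross-section at z = 4.8 is a subset of the cross-section at z = 2.88.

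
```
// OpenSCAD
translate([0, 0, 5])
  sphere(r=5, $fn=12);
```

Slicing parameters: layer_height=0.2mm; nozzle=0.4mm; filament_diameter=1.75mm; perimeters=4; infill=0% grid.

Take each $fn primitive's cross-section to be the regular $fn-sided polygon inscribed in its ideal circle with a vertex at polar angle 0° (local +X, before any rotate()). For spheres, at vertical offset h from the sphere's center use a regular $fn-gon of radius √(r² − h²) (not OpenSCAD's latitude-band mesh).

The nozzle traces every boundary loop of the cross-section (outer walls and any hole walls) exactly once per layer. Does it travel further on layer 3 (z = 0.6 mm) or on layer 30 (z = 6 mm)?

layer 30 (z = 6 mm)

Layer 3 (z = 0.6): the r=5 sphere contributes a regular 12-gon of circumradius √(5²−4.4²) = 2.375 (perimeter = 2·12·2.375·sin(180°/12) = 14.75 mm). So its perimeter = 14.75 mm. Layer 30 (z = 6): the r=5 sphere contributes a regular 12-gon of circumradius √(5²−1²) = 4.899 (perimeter = 2·12·4.899·sin(180°/12) = 30.43 mm). So its perimeter = 30.43 mm. Layer 30 is larger (30.43 vs 14.75 mm).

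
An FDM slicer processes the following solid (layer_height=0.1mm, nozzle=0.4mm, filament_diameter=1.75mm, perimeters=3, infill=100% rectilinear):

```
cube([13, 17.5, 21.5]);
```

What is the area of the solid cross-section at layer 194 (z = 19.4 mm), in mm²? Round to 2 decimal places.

At z = 19.4 mm: the 13×17.5 cube contributes its full rectangle (area 227.50 mm²). Overall, the cross-section is a single solid region. Net area = 227.50 mm².

227.50 mm²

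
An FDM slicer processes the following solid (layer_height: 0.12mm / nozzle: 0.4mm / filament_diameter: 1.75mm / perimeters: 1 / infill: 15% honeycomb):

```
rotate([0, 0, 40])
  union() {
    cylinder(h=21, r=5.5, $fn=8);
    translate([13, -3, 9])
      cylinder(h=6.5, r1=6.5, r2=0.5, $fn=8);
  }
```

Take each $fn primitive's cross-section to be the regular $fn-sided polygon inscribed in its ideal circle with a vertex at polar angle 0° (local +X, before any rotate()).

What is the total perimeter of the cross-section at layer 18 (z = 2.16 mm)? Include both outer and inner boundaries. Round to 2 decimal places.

At z = 2.16 mm: the r=5.5 cylinder contributes a regular 8-gon of circumradius 5.5 (perimeter = 2·8·5.500·sin(180°/8) = 33.68 mm); the cone at (13, -3) is not intersected at this z (z outside [9, 15.5]); Combining (union): only the r=5.5 cylinder is present, so the union is just that shape — boundary = 33.68 mm; (whole slice rotated 40° about Z — lengths, areas and connectivity unchanged). Overall, the cross-section is a single solid region. Total boundary length (outer) = 33.68 mm.

33.68 mm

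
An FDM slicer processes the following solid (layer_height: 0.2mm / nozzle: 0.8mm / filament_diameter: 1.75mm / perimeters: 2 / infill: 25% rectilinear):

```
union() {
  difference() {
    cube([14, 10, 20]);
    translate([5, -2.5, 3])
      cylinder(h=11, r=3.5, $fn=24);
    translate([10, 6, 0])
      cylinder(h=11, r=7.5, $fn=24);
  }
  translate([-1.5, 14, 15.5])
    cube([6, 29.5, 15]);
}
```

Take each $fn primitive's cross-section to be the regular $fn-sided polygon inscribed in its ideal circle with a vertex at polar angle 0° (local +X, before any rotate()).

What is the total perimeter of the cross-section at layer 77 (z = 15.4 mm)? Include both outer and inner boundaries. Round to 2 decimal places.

At z = 15.4 mm: the cube is present — its section is the full 14×10 rectangle (perimeter 48.00 mm); the cylinder at (5, -2.5) does not reach this height (z outside [3, 14]); the cylinder at (10, 6) is absent (z outside [0, 11]); After the difference (first − rest): none of the subtracted shapes is present at this height, so the 14×10 cube is unchanged — boundary = 48.00 mm; the cube at (-1.5, 14) does not reach this height (z outside [15.5, 30.5]); Merging all regions: only that combined region is present, so the union is just that shape — boundary = 48.00 mm. Overall, the cross-section is a single solid region. Total boundary length (outer) = 48.00 mm.

48.00 mm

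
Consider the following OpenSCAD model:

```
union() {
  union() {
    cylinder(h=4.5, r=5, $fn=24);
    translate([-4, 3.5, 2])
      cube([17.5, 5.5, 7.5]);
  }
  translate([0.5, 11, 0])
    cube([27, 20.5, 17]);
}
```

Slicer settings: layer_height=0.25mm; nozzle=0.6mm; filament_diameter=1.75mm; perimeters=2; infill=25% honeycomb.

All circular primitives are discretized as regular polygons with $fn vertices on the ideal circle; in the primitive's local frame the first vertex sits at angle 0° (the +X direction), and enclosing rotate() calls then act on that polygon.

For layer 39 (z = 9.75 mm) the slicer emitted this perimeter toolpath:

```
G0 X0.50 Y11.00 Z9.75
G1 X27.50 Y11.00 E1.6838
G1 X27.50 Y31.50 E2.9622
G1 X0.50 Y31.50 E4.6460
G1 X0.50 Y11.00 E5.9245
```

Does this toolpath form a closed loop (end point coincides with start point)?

Start point (G0): (0.50, 11.00). End point (last G1): the path returns to the start — closed.

yes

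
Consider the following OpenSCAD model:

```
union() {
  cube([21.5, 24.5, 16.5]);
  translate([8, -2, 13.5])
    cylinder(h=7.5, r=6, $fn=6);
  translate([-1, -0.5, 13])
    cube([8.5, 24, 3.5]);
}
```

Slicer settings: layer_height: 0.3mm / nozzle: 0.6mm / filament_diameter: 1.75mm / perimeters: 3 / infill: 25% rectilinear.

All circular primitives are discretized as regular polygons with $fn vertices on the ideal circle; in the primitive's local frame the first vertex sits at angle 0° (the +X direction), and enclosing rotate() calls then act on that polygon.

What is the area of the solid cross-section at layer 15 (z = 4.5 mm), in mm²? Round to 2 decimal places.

At z = 4.5 mm: the cube is present — its section is the full 21.5×24.5 rectangle (area 526.75 mm²); the cylinder at (8, -2) is absent (z outside [13.5, 21]); the cube at (-1, -0.5) does not reach this height (z outside [13, 16.5]); Merging all regions: only the 21.5×24.5 cube is present, so the union is just that shape — area = 526.75 mm². Overall, the cross-section is a single solid region. Net area = 526.75 mm².

526.75 mm²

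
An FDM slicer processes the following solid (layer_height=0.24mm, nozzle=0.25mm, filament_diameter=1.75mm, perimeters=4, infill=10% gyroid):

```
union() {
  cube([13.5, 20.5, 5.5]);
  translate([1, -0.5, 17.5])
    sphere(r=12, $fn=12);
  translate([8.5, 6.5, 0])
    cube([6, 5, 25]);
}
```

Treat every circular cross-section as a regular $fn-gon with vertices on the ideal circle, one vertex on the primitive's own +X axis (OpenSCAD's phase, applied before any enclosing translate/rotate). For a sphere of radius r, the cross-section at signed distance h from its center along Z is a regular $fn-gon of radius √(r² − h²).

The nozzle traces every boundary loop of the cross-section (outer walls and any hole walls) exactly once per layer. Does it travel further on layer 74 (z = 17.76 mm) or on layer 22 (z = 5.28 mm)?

Layer 74 (z = 17.76): the cube is absent (z outside [0, 5.5]); the sphere at (1, -0.5): section is a regular 12-gon, circumradius = √(r²−h²) = √(12²−0.26²) = 11.997 (perimeter = 2·12·11.997·sin(180°/12) = 74.52 mm); the cube at (8.5, 6.5) (footprint 6×5) is included at this height (perimeter 22.00 mm); Combining (union): the regions partially overlap (shared area 1.78 mm²), so the edge portions inside another operand are dropped and the merged outline is re-measured after clipping — boundary = 90.07 mm. So its perimeter = 90.07 mm. Layer 22 (z = 5.28): the cube is present — its section is the full 13.5×20.5 rectangle (perimeter 68.00 mm); the sphere at (1, -0.5) is absent (|z−center|=12.220 > r=12); the 6×5 cube at (8.5, 6.5) contributes its full rectangle (perimeter 22.00 mm); Taking the union: the regions partially overlap (shared area 25.00 mm²), so the edge portions inside another operand are dropped and the merged outline is re-measured after clipping — boundary = 70.00 mm. So its perimeter = 70.00 mm. Layer 74 is larger (90.07 vs 70.00 mm).

layer 74 (z = 17.76 mm)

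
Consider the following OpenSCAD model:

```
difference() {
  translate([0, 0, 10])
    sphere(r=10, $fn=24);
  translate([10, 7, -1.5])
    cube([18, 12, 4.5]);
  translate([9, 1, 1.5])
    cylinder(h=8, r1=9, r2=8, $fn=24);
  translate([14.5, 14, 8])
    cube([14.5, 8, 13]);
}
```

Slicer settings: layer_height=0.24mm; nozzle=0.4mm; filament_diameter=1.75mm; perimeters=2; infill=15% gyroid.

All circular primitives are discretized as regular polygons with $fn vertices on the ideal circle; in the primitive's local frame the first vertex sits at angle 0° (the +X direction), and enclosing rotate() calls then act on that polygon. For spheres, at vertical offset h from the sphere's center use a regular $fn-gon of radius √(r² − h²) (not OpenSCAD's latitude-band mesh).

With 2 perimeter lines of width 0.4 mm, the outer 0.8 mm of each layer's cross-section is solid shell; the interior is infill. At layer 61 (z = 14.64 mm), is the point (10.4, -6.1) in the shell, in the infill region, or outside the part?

outside

At z = 14.64 mm: the r=10 sphere slices to a regular 24-gon of circumradius 8.858 (√(r²−h²) with h=4.64 from center); the cube at (10, 7) is absent (z outside [-1.5, 3]); the cone at (9, 1) is not intersected at this z (z outside [1.5, 9.5]); the cube at (14.5, 14) (footprint 14.5×8) is included at this height; Subtracting the remaining from the first: starting from the r=10 sphere, the 14.5×8 cube at (14.5, 14) misses the remaining region (no effect) — 1 connected region. Overall, the cross-section is a single solid region. The nearest boundary edge runs (8.56, -2.29)→(7.67, -4.43); distance from the point to it = 3.20 mm. The point is not inside any of the regions above, so it lies outside the cross-section (3.20 mm from the nearest boundary).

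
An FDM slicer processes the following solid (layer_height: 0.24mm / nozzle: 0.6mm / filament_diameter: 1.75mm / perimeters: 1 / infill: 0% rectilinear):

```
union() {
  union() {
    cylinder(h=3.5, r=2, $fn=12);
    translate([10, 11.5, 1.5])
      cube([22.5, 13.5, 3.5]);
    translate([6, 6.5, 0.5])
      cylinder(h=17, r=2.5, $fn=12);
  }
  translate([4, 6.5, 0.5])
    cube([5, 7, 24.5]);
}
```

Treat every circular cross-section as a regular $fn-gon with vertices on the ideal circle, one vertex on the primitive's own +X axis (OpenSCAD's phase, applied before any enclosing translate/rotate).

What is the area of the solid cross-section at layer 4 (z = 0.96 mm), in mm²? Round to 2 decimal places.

At z = 0.96 mm: the r=2 cylinder contributes a regular 12-gon of circumradius 2 (area = (12/2)·2.000²·sin(360°/12) = 12.00 mm²); the cube at (10, 11.5) is not intersected at this z (z outside [1.5, 5]); the r=2.5 cylinder at (6, 6.5) gives a regular 12-gon of circumradius 2.5 (constant along its height) (area = (12/2)·2.500²·sin(360°/12) = 18.75 mm²); Merging all regions: the 2 present regions are separate (no shared area or edge), so areas and boundary lengths simply add and each stays a separate island — area = 30.75 mm²; the 5×7 cube at (4, 6.5) contributes its full rectangle (area 35.00 mm²); Merging all regions: the regions partially overlap — summed areas 65.75 mm² minus the doubly-counted overlap 8.95 mm² gives 56.80 mm² — area = 56.80 mm². Overall, the cross-section has 2 separate islands. Net area = 56.80 mm².

56.80 mm²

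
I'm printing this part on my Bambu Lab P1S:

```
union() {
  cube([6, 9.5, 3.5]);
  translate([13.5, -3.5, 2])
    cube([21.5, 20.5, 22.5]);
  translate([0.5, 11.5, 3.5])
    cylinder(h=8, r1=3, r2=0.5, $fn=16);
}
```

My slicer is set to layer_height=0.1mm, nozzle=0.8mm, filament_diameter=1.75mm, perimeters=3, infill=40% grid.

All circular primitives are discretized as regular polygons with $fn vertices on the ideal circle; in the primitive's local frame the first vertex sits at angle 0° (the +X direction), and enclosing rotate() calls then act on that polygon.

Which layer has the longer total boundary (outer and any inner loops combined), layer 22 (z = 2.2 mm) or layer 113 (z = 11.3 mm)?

layer 22 (z = 2.2 mm)

Layer 22 (z = 2.2): the cube (footprint 6×9.5) is included at this height (perimeter 31.00 mm); the cube at (13.5, -3.5) (footprint 21.5×20.5) is included at this height (perimeter 84.00 mm); the cone at (0.5, 11.5) is absent (z outside [3.5, 11.5]); Combining (union): the 2 present regions are separate (no shared area or edge), so areas and boundary lengths simply add and each stays a separate island — boundary = 115.00 mm. So its perimeter = 115.00 mm. Layer 113 (z = 11.3): the cube is not intersected at this z (z outside [0, 3.5]); the 21.5×20.5 cube at (13.5, -3.5) contributes its full rectangle (perimeter 84.00 mm); the cone at (0.5, 11.5): at t=0.975 of its height the radius interpolates to r₁+(r₂−r₁)t = 0.562, giving a regular 16-gon of that circumradius (perimeter = 2·16·0.562·sin(180°/16) = 3.51 mm); Taking the union: the 2 present regions are separate (no shared area or edge), so areas and boundary lengths simply add and each stays a separate island — boundary = 87.51 mm. So its perimeter = 87.51 mm. Layer 22 is larger (115.00 vs 87.51 mm).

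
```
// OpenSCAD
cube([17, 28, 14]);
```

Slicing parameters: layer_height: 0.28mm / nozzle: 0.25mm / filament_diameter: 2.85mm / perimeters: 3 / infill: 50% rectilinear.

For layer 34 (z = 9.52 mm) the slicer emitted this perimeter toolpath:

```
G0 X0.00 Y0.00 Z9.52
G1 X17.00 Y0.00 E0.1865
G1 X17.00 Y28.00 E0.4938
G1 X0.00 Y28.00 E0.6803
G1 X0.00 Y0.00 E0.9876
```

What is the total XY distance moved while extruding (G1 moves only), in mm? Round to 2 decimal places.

90.00 mm

Sum the Euclidean lengths of each G1 segment: total = 90.00 mm.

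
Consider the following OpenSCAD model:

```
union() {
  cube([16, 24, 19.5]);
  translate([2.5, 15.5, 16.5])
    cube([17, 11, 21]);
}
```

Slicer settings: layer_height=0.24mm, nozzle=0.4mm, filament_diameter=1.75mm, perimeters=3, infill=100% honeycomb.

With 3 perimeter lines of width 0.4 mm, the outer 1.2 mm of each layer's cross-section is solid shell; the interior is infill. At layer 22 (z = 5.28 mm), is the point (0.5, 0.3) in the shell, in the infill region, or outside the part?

At z = 5.28 mm: the 16×24 cube contributes its full rectangle; the cube at (2.5, 15.5) does not reach this height (z outside [16.5, 37.5]); Combining (union): only the 16×24 cube is present, so the union is just that shape — 1 connected region. Overall, the cross-section is a single solid region. The nearest boundary edge runs (0.00, 0.00)→(16.00, 0.00); distance from the point to it = 0.30 mm. The point is inside the cross-section, 0.30 mm from the nearest boundary — within the 1.2 mm shell band (3 × 0.4).

shell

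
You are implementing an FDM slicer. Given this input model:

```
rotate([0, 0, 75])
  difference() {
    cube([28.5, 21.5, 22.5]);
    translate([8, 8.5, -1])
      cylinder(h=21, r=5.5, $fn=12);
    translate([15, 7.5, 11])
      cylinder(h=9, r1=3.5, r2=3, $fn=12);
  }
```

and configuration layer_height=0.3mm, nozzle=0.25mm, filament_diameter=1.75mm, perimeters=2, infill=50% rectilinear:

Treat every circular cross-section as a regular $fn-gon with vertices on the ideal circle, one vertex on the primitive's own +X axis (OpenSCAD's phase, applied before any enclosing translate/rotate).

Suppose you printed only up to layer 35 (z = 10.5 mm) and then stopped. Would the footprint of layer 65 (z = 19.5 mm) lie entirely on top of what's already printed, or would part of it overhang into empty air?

entirely on top

Compare the two slices. At z = 10.5: the 28.5×21.5 cube contributes its full rectangle (area 612.75 mm²); the cylinder at (8, 8.5): section is a regular 12-gon, circumradius r=5.5 (area = (12/2)·5.500²·sin(360°/12) = 90.75 mm²); the cone at (15, 7.5) does not reach this height (z outside [11, 20]); Taking the first minus the rest: starting from the 28.5×21.5 cube (612.75 mm²), the r=5.5 cylinder at (8, 8.5) lies wholly inside it (removes its full 90.75 mm² and its 34.16 mm outline becomes a hole wall) — area = 522.00 mm²; (whole slice rotated 75° about Z — lengths, areas and connectivity unchanged). At z = 19.5: the 28.5×21.5 cube contributes its full rectangle (area 612.75 mm²); the cylinder at (8, 8.5): section is a regular 12-gon, circumradius r=5.5 (area = (12/2)·5.500²·sin(360°/12) = 90.75 mm²); the cone at (15, 7.5) (r1=3.5→r2=3) has section circumradius 3.028 here — a regular 12-gon (area = (12/2)·3.028²·sin(360°/12) = 27.50 mm²); Taking the first minus the rest: starting from the 28.5×21.5 cube (612.75 mm²), the r=5.5 cylinder at (8, 8.5) lies wholly inside it (removes its full 90.75 mm² and its 34.16 mm outline becomes a hole wall); the cone at (15, 7.5) partially overlaps it — only the 23.91 mm² overlap (of its 27.50 mm²) is removed, clipping the outline — area = 498.09 mm²; (rotated 75° about Z; rotation is an isometry so areas/perimeters/island counts are preserved). Checking containment: the cross-section at z = 19.5 is a subset of the cross-section at z = 10.5.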